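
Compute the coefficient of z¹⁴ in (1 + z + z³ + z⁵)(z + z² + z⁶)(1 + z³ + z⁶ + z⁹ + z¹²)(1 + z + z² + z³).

(1 + z + z³ + z⁵) has coefficients 1,1,0,1,0,1 for degrees 0…5.
(z + z² + z⁶) has coefficients 0,1,1,0,0,0,1,0,0,0,0,0,0,0,0 for degrees 0…14.
Multiplying by (1 + z³ + z⁶ + z⁹ + z¹²) gives running coefficients 0,1,1,0,1,1,1,1,1,1,1,1,1,1,1 for degrees 0…14.
Finally multiplying by (1 + z + z² + z³), the product of all factors after the first has coefficients 0,1,2,2,3,3,3,4,4,4,4,4,4,4,4 for degrees 0…14.
[z¹⁴] = 1·4 + 1·4 + 1·4 + 1·4 = 16.

16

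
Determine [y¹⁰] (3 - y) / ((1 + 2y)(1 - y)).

Partial fractions give a closed form: a_n = (7/3)·(-2)^n + (2/3)·1^n.
At n = 10: a_10 = 2390.

2390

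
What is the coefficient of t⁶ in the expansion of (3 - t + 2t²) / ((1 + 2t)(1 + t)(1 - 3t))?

1151

Partial fractions give a closed form: a_n = (16/5)·(-2)^n + (-3/2)·(-1)^n + (13/10)·3^n.
At n = 6: a_6 = 1151.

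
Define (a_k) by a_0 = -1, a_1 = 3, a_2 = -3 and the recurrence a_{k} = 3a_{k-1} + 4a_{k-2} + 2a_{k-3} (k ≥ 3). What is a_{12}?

-205787

The ordinary generating function has denominator 1 - 3x - 4x^2 - 2x^3.
Iterating the recurrence: a_0,…,a_{12} = -1, 3, -3, 1, -3, -11, -43, -179, -731, -2995, -12267, -50243, -205787.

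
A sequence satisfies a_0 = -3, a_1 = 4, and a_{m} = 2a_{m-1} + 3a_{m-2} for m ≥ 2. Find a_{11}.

44290

The ordinary generating function has denominator 1 - 2x - 3x^2.
Iterating the recurrence: a_0,…,a_{11} = -3, 4, -1, 10, 17, 64, 179, 550, 1637, 4924, 14759, 44290.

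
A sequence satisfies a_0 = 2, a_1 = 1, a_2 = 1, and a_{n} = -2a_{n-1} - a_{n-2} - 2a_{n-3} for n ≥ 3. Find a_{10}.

613

The ordinary generating function has denominator 1 + 2q + q^2 + 2q^3.
Iterating the recurrence: a_0,…,a_{10} = 2, 1, 1, -7, 11, -17, 37, -79, 155, -305, 613.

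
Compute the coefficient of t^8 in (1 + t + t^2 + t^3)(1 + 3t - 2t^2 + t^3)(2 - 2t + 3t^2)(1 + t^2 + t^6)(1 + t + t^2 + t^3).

(1 + t + t^2 + t^3) has coefficients 1,1,1,1 for degrees 0…3.
(1 + 3t - 2t^2 + t^3) has coefficients 1,3,-2,1,0,0,0,0,0 for degrees 0…8.
Multiplying by (2 - 2t + 3t^2) gives running coefficients 2,4,-7,15,-8,3,0,0,0 for degrees 0…8.
Multiplying by (1 + t^2 + t^6) gives running coefficients 2,4,-5,19,-15,18,-6,7,-7 for degrees 0…8.
Finally multiplying by (1 + t + t^2 + t^3), the product of all factors after the first has coefficients 2,6,1,20,3,17,16,4,12 for degrees 0…8.
[t^8] = 1·12 + 1·4 + 1·16 + 1·17 = 49.

49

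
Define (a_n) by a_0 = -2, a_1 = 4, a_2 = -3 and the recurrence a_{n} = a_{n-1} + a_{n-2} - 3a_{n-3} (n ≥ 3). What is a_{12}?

-32

The ordinary generating function has denominator 1 - q - q^2 + 3q^3.
Iterating the recurrence: a_0,…,a_{12} = -2, 4, -3, 7, -8, 8, -21, 11, -34, 40, -27, 115, -32.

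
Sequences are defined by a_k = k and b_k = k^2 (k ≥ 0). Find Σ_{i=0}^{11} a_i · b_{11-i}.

1210

Write out a_i and b_{11-i} for i = 0,…,11 and sum the products.
Σ = 0·121 + 1·100 + 2·81 + 3·64 + 4·49 + 5·36 + 6·25 + 7·16 + 8·9 + 9·4 + 10·1 + 11·0 = 1210.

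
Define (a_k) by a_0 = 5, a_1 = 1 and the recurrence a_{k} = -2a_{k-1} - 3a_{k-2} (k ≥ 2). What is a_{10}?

-1073

The ordinary generating function has denominator 1 + 2t + 3t^2.
Iterating the recurrence: a_0,…,a_{10} = 5, 1, -17, 31, -11, -71, 175, -137, -251, 913, -1073.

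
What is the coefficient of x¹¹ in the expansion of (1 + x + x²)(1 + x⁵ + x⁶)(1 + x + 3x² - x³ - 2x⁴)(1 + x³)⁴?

35

(1 + x + x²) has coefficients 1,1,1 for degrees 0…2.
(1 + x⁵ + x⁶) has coefficients 1,0,0,0,0,1,1,0,0,0,0,0 for degrees 0…11.
Multiplying by (1 + x + 3x² - x³ - 2x⁴) gives running coefficients 1,1,3,-1,-2,1,2,4,2,-3,-2,0 for degrees 0…11.
Finally multiplying by (1 + x³)⁴, the product of all factors after the first has coefficients 1,1,3,3,2,13,4,2,24,3,6,26 for degrees 0…11.
[x¹¹] = 1·26 + 1·6 + 1·3 = 35.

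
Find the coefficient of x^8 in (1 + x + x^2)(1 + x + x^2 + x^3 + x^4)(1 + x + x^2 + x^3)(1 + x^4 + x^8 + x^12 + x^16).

(1 + x + x^2) has coefficients 1,1,1 for degrees 0…2.
(1 + x + x^2 + x^3 + x^4) has coefficients 1,1,1,1,1,0,0,0,0 for degrees 0…8.
Multiplying by (1 + x + x^2 + x^3) gives running coefficients 1,2,3,4,4,3,2,1,0 for degrees 0…8.
Finally multiplying by (1 + x^4 + x^8 + x^12 + x^16), the product of all factors after the first has coefficients 1,2,3,4,5,5,5,5,5 for degrees 0…8.
[x^8] = 1·5 + 1·5 + 1·5 = 15.

15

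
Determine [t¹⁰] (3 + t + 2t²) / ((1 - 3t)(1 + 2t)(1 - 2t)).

374432

Partial fractions give a closed form: a_n = (32/5)·3^n + (3/5)·(-2)^n + (-4)·2^n.
At n = 10: a_10 = 374432.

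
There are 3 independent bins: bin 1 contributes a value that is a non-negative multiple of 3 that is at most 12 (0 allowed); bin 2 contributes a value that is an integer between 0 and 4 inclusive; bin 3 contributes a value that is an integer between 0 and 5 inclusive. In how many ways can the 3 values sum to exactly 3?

The generating function for the choices is (1 + z³ + z⁶ + z⁹ + z¹²)·(1 + z + z² + z³ + z⁴)·(1 + z + z² + z³ + z⁴ + z⁵); the count is [z³].
(1 + z³ + z⁶ + z⁹ + z¹²) has coefficients 1,0,0,1 for degrees 0…3.
(1 + z + z² + z³ + z⁴) has coefficients 1,1,1,1 for degrees 0…3.
Finally multiplying by (1 + z + z² + z³ + z⁴ + z⁵), the product of all factors after the first has coefficients 1,2,3,4 for degrees 0…3.
[z³] = 1·4 + 1·1 = 5.

5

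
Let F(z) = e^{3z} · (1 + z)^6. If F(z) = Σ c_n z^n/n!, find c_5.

The EGF product rule gives c_5 = Σ_{k_1+k_2=5} C(5; k_1,k_2) · ∏ g_i(k_i), where e^{3z} gives (3)^k; (1+z)^6 gives the falling factorial (6)_k.
g_1(k) for k = 0…5: 1, 3, 9, 27, 81, 243.
g_2(k) for k = 0…5: 1, 6, 30, 120, 360, 720.
c_5 = Σ_k C(5,k)·g_1(k)·g_2(5−k) = 1·1·720 + 5·3·360 + 10·9·120 + 10·27·30 + 5·81·6 + 1·243·1 = 720 + 5400 + 10800 + 8100 + 2430 + 243 = 27693.

27693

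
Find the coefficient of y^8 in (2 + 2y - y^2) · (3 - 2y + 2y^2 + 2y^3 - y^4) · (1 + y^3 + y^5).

(2 + 2y - y^2) has coefficients 2,2,-1 for degrees 0…2.
(3 - 2y + 2y^2 + 2y^3 - y^4) has coefficients 3,-2,2,2,-1,0,0,0,0 for degrees 0…8.
Finally multiplying by (1 + y^3 + y^5), the product of all factors after the first has coefficients 3,-2,2,5,-3,5,0,1,2 for degrees 0…8.
[y^8] = 2·2 + 2·1 − 1·0 = 6.

6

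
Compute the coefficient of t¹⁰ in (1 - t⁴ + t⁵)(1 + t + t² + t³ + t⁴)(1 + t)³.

3

(1 - t⁴ + t⁵) has coefficients 1,0,0,0,-1,1 for degrees 0…5.
(1 + t + t² + t³ + t⁴) has coefficients 1,1,1,1,1,0,0,0,0,0,0 for degrees 0…10.
Finally multiplying by (1 + t)³, the product of all factors after the first has coefficients 1,4,7,8,8,7,4,1,0,0,0 for degrees 0…10.
[t¹⁰] = 1·0 − 1·4 + 1·7 = 3.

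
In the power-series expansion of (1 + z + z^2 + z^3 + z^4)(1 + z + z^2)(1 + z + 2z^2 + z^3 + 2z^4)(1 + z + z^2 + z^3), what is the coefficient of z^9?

(1 + z + z^2 + z^3 + z^4) has coefficients 1,1,1,1,1 for degrees 0…4.
(1 + z + z^2) has coefficients 1,1,1,0,0,0,0,0,0,0 for degrees 0…9.
Multiplying by (1 + z + 2z^2 + z^3 + 2z^4) gives running coefficients 1,2,4,4,5,3,2,0,0,0 for degrees 0…9.
Finally multiplying by (1 + z + z^2 + z^3), the product of all factors after the first has coefficients 1,3,7,11,15,16,14,10,5,2 for degrees 0…9.
[z^9] = 1·2 + 1·5 + 1·10 + 1·14 + 1·16 = 47.

47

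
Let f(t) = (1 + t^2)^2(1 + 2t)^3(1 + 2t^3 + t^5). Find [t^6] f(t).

(1 + t^2)^2 has coefficients 1,0,2,0,1 for degrees 0…4.
(1 + 2t)^3 has coefficients 1,6,12,8,0,0,0 for degrees 0…6.
Finally multiplying by (1 + 2t^3 + t^5), the product of all factors after the first has coefficients 1,6,12,10,12,25,22 for degrees 0…6.
[t^6] = 1·22 + 2·12 + 1·12 = 58.

58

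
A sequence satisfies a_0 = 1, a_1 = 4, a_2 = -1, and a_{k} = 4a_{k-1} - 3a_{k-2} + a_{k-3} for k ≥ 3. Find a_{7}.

The ordinary generating function has denominator 1 - 4z + 3z^2 - z^3.
Iterating the recurrence: a_0,…,a_{7} = 1, 4, -1, -15, -53, -168, -528, -1661.

-1661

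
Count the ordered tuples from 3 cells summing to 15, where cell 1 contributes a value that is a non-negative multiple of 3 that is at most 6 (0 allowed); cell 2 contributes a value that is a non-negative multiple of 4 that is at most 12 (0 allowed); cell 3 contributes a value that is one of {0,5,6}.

The generating function for the choices is (1 + x³ + x⁶)·(1 + x⁴ + x⁸ + x¹²)·(1 + x⁵ + x⁶); the count is [x¹⁵].
(1 + x³ + x⁶) has coefficients 1,0,0,1,0,0,1 for degrees 0…6.
(1 + x⁴ + x⁸ + x¹²) has coefficients 1,0,0,0,1,0,0,0,1,0,0,0,1,0,0,0 for degrees 0…15.
Finally multiplying by (1 + x⁵ + x⁶), the product of all factors after the first has coefficients 1,0,0,0,1,1,1,0,1,1,1,0,1,1,1,0 for degrees 0…15.
[x¹⁵] = 1·0 + 1·1 + 1·1 = 2.

2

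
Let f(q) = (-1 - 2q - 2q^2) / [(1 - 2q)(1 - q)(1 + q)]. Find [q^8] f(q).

-851

The denominator gives the recurrence a_n = 2a_(n−1) + a_(n−2) − 2a_(n−3) for n ≥ 3; the numerator fixes a_0 = -1, a_1 = -4, a_2 = -11.
Iterating: -1, -4, -11, -24, -51, -104, -211, -424, -851, so a_8 = -851.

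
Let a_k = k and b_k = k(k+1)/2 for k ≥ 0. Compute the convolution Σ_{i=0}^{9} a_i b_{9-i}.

330

This is [x^9] in the product of the two ordinary generating functions.
Σ = 0·45 + 1·36 + 2·28 + 3·21 + 4·15 + 5·10 + 6·6 + 7·3 + 8·1 + 9·0 = 330.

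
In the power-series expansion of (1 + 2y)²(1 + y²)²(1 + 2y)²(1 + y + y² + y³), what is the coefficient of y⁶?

241

(1 + 2y)² has coefficients 1,4,4 for degrees 0…2.
(1 + y²)² has coefficients 1,0,2,0,1,0,0 for degrees 0…6.
Multiplying by (1 + 2y)² gives running coefficients 1,4,6,8,9,4,4 for degrees 0…6.
Finally multiplying by (1 + y + y² + y³), the product of all factors after the first has coefficients 1,5,11,19,27,27,25 for degrees 0…6.
[y⁶] = 1·25 + 4·27 + 4·27 = 241.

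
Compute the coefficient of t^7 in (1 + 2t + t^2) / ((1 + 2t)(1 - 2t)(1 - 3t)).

Partial fractions give a closed form: a_n = (1/20)·(-2)^n + (-9/4)·2^n + (16/5)·3^n.
At n = 7: a_7 = 6704.

6704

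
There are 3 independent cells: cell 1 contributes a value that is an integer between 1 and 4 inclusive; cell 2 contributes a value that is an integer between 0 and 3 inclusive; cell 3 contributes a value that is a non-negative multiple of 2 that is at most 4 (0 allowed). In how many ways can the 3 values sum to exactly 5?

7

The generating function for the choices is (q + q^2 + q^3 + q^4)·(1 + q + q^2 + q^3)·(1 + q^2 + q^4); the count is [q^5].
(q + q^2 + q^3 + q^4) has coefficients 0,1,1,1,1 for degrees 0…4.
(1 + q + q^2 + q^3) has coefficients 1,1,1,1,0,0 for degrees 0…5.
Finally multiplying by (1 + q^2 + q^4), the product of all factors after the first has coefficients 1,1,2,2,2,2 for degrees 0…5.
[q^5] = 1·2 + 1·2 + 1·2 + 1·1 = 7.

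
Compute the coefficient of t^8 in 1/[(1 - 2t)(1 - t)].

Partial fractions give a closed form: a_n = (2)·2^n + (-1)·1^n.
At n = 8: a_8 = 511.

511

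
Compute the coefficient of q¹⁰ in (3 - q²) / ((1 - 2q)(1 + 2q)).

2816

The denominator gives the recurrence a_n = 4a_(n−2) for n ≥ 3; the numerator fixes a_0 = 3, a_1 = 0, a_2 = 11.
Iterating: 3, 0, 11, 0, 44, 0, 176, 0, 704, 0, 2816, so a_10 = 2816.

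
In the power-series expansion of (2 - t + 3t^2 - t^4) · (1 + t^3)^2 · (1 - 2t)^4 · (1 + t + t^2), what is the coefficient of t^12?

(2 - t + 3t^2 - t^4) has coefficients 2,-1,3,0,-1 for degrees 0…4.
(1 + t^3)^2 has coefficients 1,0,0,2,0,0,1,0,0,0,0,0,0 for degrees 0…12.
Multiplying by (1 - 2t)^4 gives running coefficients 1,-8,24,-30,0,48,-63,24,24,-32,16,0,0 for degrees 0…12.
Finally multiplying by (1 + t + t^2), the product of all factors after the first has coefficients 1,-7,17,-14,-6,18,-15,9,-15,16,8,-16,16 for degrees 0…12.
[t^12] = 2·16 − 1·(-16) + 3·8 − 1·(-15) = 87.

87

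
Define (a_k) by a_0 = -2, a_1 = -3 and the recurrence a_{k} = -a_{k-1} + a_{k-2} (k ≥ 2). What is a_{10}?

97

The ordinary generating function has denominator 1 + y - y^2.
Iterating the recurrence: a_0,…,a_{10} = -2, -3, 1, -4, 5, -9, 14, -23, 37, -60, 97.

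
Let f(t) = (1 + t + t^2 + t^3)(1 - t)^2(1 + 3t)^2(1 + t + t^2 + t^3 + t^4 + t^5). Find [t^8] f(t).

-9

(1 + t + t^2 + t^3) has coefficients 1,1,1,1 for degrees 0…3.
(1 - t)^2 has coefficients 1,-2,1,0,0,0,0,0,0 for degrees 0…8.
Multiplying by (1 + 3t)^2 gives running coefficients 1,4,-2,-12,9,0,0,0,0 for degrees 0…8.
Finally multiplying by (1 + t + t^2 + t^3 + t^4 + t^5), the product of all factors after the first has coefficients 1,5,3,-9,0,0,-1,-5,-3 for degrees 0…8.
[t^8] = 1·(-3) + 1·(-5) + 1·(-1) + 1·0 = -9.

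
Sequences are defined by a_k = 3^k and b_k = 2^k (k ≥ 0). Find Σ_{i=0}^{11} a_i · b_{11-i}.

Write out a_i and b_{11-i} for i = 0,…,11 and sum the products.
Σ = 1·2048 + 3·1024 + 9·512 + 27·256 + 81·128 + 243·64 + 729·32 + 2187·16 + 6561·8 + 19683·4 + 59049·2 + 177147·1 = 527345.

527345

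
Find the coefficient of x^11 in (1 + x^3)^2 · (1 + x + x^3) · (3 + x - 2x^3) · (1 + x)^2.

(1 + x^3)^2 has coefficients 1,0,0,2,0,0,1 for degrees 0…6.
(1 + x + x^3) has coefficients 1,1,0,1,0,0,0,0,0,0,0,0 for degrees 0…11.
Multiplying by (3 + x - 2x^3) gives running coefficients 3,4,1,1,-1,0,-2,0,0,0,0,0 for degrees 0…11.
Finally multiplying by (1 + x)^2, the product of all factors after the first has coefficients 3,10,12,7,2,-1,-3,-4,-2,0,0,0 for degrees 0…11.
[x^11] = 1·0 + 2·(-2) + 1·(-1) = -5.

-5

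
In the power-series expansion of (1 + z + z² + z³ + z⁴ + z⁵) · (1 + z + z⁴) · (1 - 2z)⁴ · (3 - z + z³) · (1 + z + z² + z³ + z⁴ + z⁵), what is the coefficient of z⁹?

-21

(1 + z + z² + z³ + z⁴ + z⁵) has coefficients 1,1,1,1,1,1 for degrees 0…5.
(1 + z + z⁴) has coefficients 1,1,0,0,1,0,0,0,0,0 for degrees 0…9.
Multiplying by (1 - 2z)⁴ gives running coefficients 1,-7,16,-8,-15,8,24,-32,16,0 for degrees 0…9.
Multiplying by (3 - z + z³) gives running coefficients 3,-22,55,-39,-44,55,56,-135,88,8 for degrees 0…9.
Finally multiplying by (1 + z + z² + z³ + z⁴ + z⁵), the product of all factors after the first has coefficients 3,-19,36,-3,-47,8,61,-52,-19,28 for degrees 0…9.
[z⁹] = 1·28 + 1·(-19) + 1·(-52) + 1·61 + 1·8 + 1·(-47) = -21.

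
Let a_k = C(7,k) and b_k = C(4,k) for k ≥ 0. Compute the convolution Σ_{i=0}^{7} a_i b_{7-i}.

The convolution is the t^7 coefficient of A(t)B(t).
Σ = 1·0 + 7·0 + 21·0 + 35·1 + 35·4 + 21·6 + 7·4 + 1·1 = 330.

330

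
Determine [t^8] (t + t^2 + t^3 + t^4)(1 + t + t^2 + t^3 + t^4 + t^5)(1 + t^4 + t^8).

(t + t^2 + t^3 + t^4) has coefficients 0,1,1,1,1 for degrees 0…4.
(1 + t + t^2 + t^3 + t^4 + t^5) has coefficients 1,1,1,1,1,1,0,0,0 for degrees 0…8.
Finally multiplying by (1 + t^4 + t^8), the product of all factors after the first has coefficients 1,1,1,1,2,2,1,1,2 for degrees 0…8.
[t^8] = 1·1 + 1·1 + 1·2 + 1·2 = 6.

6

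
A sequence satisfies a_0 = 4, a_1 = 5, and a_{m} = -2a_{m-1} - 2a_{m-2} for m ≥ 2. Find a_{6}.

The ordinary generating function has denominator 1 + 2x + 2x^2.
Iterating the recurrence: a_0,…,a_{6} = 4, 5, -18, 26, -16, -20, 72.

72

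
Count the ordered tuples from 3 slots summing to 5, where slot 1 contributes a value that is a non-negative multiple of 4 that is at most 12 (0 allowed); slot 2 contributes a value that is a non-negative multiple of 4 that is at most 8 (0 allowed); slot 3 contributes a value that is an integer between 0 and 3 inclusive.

2

The generating function for the choices is (1 + q^4 + q^8 + q^12)·(1 + q^4 + q^8)·(1 + q + q^2 + q^3); the count is [q^5].
(1 + q^4 + q^8 + q^12) has coefficients 1,0,0,0,1,0 for degrees 0…5.
(1 + q^4 + q^8) has coefficients 1,0,0,0,1,0 for degrees 0…5.
Finally multiplying by (1 + q + q^2 + q^3), the product of all factors after the first has coefficients 1,1,1,1,1,1 for degrees 0…5.
[q^5] = 1·1 + 1·1 = 2.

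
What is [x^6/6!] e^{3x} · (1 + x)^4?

37341

The EGF product rule gives c_6 = Σ_{k_1+k_2=6} C(6; k_1,k_2) · ∏ g_i(k_i), where e^{3x} gives (3)^k; (1+x)^4 gives the falling factorial (4)_k.
g_1(k) for k = 0…6: 1, 3, 9, 27, 81, 243, 729.
g_2(k) for k = 0…6: 1, 4, 12, 24, 24, 0, 0.
c_6 = Σ_k C(6,k)·g_1(k)·g_2(6−k) = 15·9·24 + 20·27·24 + 15·81·12 + 6·243·4 + 1·729·1 = 3240 + 12960 + 14580 + 5832 + 729 = 37341.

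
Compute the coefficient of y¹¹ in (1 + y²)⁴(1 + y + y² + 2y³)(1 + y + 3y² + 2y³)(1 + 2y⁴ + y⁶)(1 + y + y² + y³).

846

(1 + y²)⁴ has coefficients 1,0,4,0,6,0,4,0,1 for degrees 0…8.
(1 + y + y² + 2y³) has coefficients 1,1,1,2,0,0,0,0,0,0,0,0 for degrees 0…11.
Multiplying by (1 + y + 3y² + 2y³) gives running coefficients 1,2,5,8,7,8,4,0,0,0,0,0 for degrees 0…11.
Multiplying by (1 + 2y⁴ + y⁶) gives running coefficients 1,2,5,8,9,12,15,18,19,24,15,8 for degrees 0…11.
Finally multiplying by (1 + y + y² + y³), the product of all factors after the first has coefficients 1,3,8,16,24,34,44,54,64,76,76,66 for degrees 0…11.
[y¹¹] = 1·66 + 4·76 + 6·54 + 4·34 + 1·16 = 846.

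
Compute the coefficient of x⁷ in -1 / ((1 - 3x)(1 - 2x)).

-6305

The denominator gives the recurrence a_n = 5a_(n−1) − 6a_(n−2) for n ≥ 2; the numerator fixes a_0 = -1, a_1 = -5.
Iterating: -1, -5, -19, -65, -211, -665, -2059, -6305, so a_7 = -6305.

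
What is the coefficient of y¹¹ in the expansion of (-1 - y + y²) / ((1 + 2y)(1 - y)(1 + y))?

The denominator gives the recurrence a_n = −2a_(n−1) + a_(n−2) + 2a_(n−3) for n ≥ 3; the numerator fixes a_0 = -1, a_1 = 1, a_2 = -2.
Iterating: -1, 1, -2, 3, -6, 11, -22, 43, -86, 171, -342, 683, so a_11 = 683.

683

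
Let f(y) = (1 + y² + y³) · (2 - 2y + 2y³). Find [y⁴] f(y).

-2

(1 + y² + y³) has coefficients 1,0,1,1 for degrees 0…3.
(2 - 2y + 2y³) has coefficients 2,-2,0,2,0 for degrees 0…4.
[y⁴] = 1·0 + 1·0 + 1·(-2) = -2.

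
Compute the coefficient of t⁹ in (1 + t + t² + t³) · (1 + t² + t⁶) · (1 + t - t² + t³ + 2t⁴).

4

(1 + t + t² + t³) has coefficients 1,1,1,1 for degrees 0…3.
(1 + t² + t⁶) has coefficients 1,0,1,0,0,0,1,0,0,0 for degrees 0…9.
Finally multiplying by (1 + t - t² + t³ + 2t⁴), the product of all factors after the first has coefficients 1,1,0,2,1,1,3,1,-1,1 for degrees 0…9.
[t⁹] = 1·1 + 1·(-1) + 1·1 + 1·3 = 4.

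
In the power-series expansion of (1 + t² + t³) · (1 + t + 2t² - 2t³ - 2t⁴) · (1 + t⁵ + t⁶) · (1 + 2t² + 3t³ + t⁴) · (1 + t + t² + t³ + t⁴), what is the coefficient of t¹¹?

(1 + t² + t³) has coefficients 1,0,1,1 for degrees 0…3.
(1 + t + 2t² - 2t³ - 2t⁴) has coefficients 1,1,2,-2,-2,0,0,0,0,0,0,0 for degrees 0…11.
Multiplying by (1 + t⁵ + t⁶) gives running coefficients 1,1,2,-2,-2,1,2,3,0,-4,-2,0 for degrees 0…11.
Multiplying by (1 + 2t² + 3t³ + t⁴) gives running coefficients 1,1,4,3,6,4,-6,-3,5,9,9,-5 for degrees 0…11.
Finally multiplying by (1 + t + t² + t³ + t⁴), the product of all factors after the first has coefficients 1,2,6,9,15,18,11,4,6,9,14,15 for degrees 0…11.
[t¹¹] = 1·15 + 1·9 + 1·6 = 30.

30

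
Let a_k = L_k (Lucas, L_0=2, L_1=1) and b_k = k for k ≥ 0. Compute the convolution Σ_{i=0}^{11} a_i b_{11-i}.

828

The convolution is the x^11 coefficient of A(x)B(x).
Σ = 2·11 + 1·10 + 3·9 + 4·8 + 7·7 + 11·6 + 18·5 + 29·4 + 47·3 + 76·2 + 123·1 + 199·0 = 828.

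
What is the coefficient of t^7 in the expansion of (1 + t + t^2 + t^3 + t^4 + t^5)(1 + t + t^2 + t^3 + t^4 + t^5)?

(1 + t + t^2 + t^3 + t^4 + t^5) has coefficients 1,1,1,1,1,1 for degrees 0…5.
(1 + t + t^2 + t^3 + t^4 + t^5) has coefficients 1,1,1,1,1,1,0,0 for degrees 0…7.
[t^7] = 1·0 + 1·0 + 1·1 + 1·1 + 1·1 + 1·1 = 4.

4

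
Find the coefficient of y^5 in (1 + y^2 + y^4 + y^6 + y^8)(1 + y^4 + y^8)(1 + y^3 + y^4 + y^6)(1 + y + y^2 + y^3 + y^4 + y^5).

7

(1 + y^2 + y^4 + y^6 + y^8) has coefficients 1,0,1,0,1,0 for degrees 0…5.
(1 + y^4 + y^8) has coefficients 1,0,0,0,1,0 for degrees 0…5.
Multiplying by (1 + y^3 + y^4 + y^6) gives running coefficients 1,0,0,1,2,0 for degrees 0…5.
Finally multiplying by (1 + y + y^2 + y^3 + y^4 + y^5), the product of all factors after the first has coefficients 1,1,1,2,4,4 for degrees 0…5.
[y^5] = 1·4 + 1·2 + 1·1 = 7.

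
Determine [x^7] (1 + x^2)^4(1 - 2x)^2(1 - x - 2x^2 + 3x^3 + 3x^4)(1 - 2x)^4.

-522

(1 + x^2)^4 has coefficients 1,0,4,0,6,0,4,0 for degrees 0…7.
(1 - 2x)^2 has coefficients 1,-4,4,0,0,0,0,0 for degrees 0…7.
Multiplying by (1 - x - 2x^2 + 3x^3 + 3x^4) gives running coefficients 1,-5,6,7,-17,0,12,0 for degrees 0…7.
Finally multiplying by (1 - 2x)^4, the product of all factors after the first has coefficients 1,-13,70,-193,247,32,-524,560 for degrees 0…7.
[x^7] = 1·560 + 4·32 + 6·(-193) + 4·(-13) = -522.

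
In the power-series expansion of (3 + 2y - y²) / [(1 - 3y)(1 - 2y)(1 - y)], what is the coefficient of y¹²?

8441618

Partial fractions give a closed form: a_n = (16)·3^n + (-15)·2^n + (2)·1^n.
At n = 12: a_12 = 8441618.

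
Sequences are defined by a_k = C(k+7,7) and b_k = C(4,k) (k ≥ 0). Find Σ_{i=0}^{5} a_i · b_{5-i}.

2984

This is [x^5] in the product of the two ordinary generating functions.
Σ = 1·0 + 8·1 + 36·4 + 120·6 + 330·4 + 792·1 = 2984.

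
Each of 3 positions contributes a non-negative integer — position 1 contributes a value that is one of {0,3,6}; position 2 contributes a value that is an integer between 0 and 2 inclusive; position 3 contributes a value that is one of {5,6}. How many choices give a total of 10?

2

The generating function for the choices is (1 + z³ + z⁶)·(1 + z + z²)·(z⁵ + z⁶); the count is [z¹⁰].
(1 + z³ + z⁶) has coefficients 1,0,0,1,0,0,1 for degrees 0…6.
(1 + z + z²) has coefficients 1,1,1,0,0,0,0,0,0,0,0 for degrees 0…10.
Finally multiplying by (z⁵ + z⁶), the product of all factors after the first has coefficients 0,0,0,0,0,1,2,2,1,0,0 for degrees 0…10.
[z¹⁰] = 1·0 + 1·2 + 1·0 = 2.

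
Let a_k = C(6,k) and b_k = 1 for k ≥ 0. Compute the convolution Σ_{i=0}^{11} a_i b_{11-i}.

64

The convolution is the t^11 coefficient of A(t)B(t).
Σ = 1·1 + 6·1 + 15·1 + 20·1 + 15·1 + 6·1 + 1·1 + 0·1 + 0·1 + 0·1 + 0·1 + 0·1 = 64.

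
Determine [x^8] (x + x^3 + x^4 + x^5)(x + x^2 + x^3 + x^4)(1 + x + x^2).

(x + x^3 + x^4 + x^5) has coefficients 0,1,0,1,1,1 for degrees 0…5.
(x + x^2 + x^3 + x^4) has coefficients 0,1,1,1,1,0,0,0,0 for degrees 0…8.
Finally multiplying by (1 + x + x^2), the product of all factors after the first has coefficients 0,1,2,3,3,2,1,0,0 for degrees 0…8.
[x^8] = 1·0 + 1·2 + 1·3 + 1·3 = 8.

8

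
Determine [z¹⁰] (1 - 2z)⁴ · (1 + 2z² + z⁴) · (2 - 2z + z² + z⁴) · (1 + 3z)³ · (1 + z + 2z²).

(1 - 2z)⁴ has coefficients 1,-8,24,-32,16 for degrees 0…4.
(1 + 2z² + z⁴) has coefficients 1,0,2,0,1,0,0,0,0,0,0 for degrees 0…10.
Multiplying by (2 - 2z + z² + z⁴) gives running coefficients 2,-2,5,-4,5,-2,3,0,1,0,0 for degrees 0…10.
Multiplying by (1 + 3z)³ gives running coefficients 2,16,41,41,50,70,12,108,28,90,27 for degrees 0…10.
Finally multiplying by (1 + z + 2z²), the product of all factors after the first has coefficients 2,18,61,114,173,202,182,260,160,334,173 for degrees 0…10.
[z¹⁰] = 1·173 − 8·334 + 24·160 − 32·260 + 16·182 = -4067.

-4067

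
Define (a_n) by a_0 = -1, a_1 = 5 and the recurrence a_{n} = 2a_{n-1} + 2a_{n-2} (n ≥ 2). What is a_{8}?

The ordinary generating function has denominator 1 - 2x - 2x^2.
Iterating the recurrence: a_0,…,a_{8} = -1, 5, 8, 26, 68, 188, 512, 1400, 3824.

3824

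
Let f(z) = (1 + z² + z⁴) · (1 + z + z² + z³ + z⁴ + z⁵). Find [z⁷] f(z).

(1 + z² + z⁴) has coefficients 1,0,1,0,1 for degrees 0…4.
(1 + z + z² + z³ + z⁴ + z⁵) has coefficients 1,1,1,1,1,1,0,0 for degrees 0…7.
[z⁷] = 1·0 + 1·1 + 1·1 = 2.

2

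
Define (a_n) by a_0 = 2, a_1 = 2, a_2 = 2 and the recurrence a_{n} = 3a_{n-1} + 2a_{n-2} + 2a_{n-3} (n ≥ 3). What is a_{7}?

The ordinary generating function has denominator 1 - 3t - 2t^2 - 2t^3.
Iterating the recurrence: a_0,…,a_{7} = 2, 2, 2, 14, 50, 182, 674, 2486.

2486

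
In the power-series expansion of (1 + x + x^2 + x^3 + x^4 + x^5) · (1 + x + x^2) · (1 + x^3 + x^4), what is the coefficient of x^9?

(1 + x + x^2 + x^3 + x^4 + x^5) has coefficients 1,1,1,1,1,1 for degrees 0…5.
(1 + x + x^2) has coefficients 1,1,1,0,0,0,0,0,0,0 for degrees 0…9.
Finally multiplying by (1 + x^3 + x^4), the product of all factors after the first has coefficients 1,1,1,1,2,2,1,0,0,0 for degrees 0…9.
[x^9] = 1·0 + 1·0 + 1·0 + 1·1 + 1·2 + 1·2 = 5.

5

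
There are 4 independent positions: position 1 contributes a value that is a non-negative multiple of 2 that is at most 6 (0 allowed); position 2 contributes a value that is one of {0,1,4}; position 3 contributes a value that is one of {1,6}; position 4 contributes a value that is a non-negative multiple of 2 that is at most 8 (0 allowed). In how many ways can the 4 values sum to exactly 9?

9

The generating function for the choices is (1 + t^2 + t^4 + t^6)·(1 + t + t^4)·(t + t^6)·(1 + t^2 + t^4 + t^6 + t^8); the count is [t^9].
(1 + t^2 + t^4 + t^6) has coefficients 1,0,1,0,1,0,1 for degrees 0…6.
(1 + t + t^4) has coefficients 1,1,0,0,1,0,0,0,0,0 for degrees 0…9.
Multiplying by (t + t^6) gives running coefficients 0,1,1,0,0,1,1,1,0,0 for degrees 0…9.
Finally multiplying by (1 + t^2 + t^4 + t^6 + t^8), the product of all factors after the first has coefficients 0,1,1,1,1,2,2,3,2,3 for degrees 0…9.
[t^9] = 1·3 + 1·3 + 1·2 + 1·1 = 9.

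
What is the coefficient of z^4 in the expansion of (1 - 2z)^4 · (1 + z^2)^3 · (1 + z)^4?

-2

(1 - 2z)^4 has coefficients 1,-8,24,-32,16 for degrees 0…4.
(1 + z^2)^3 has coefficients 1,0,3,0,3 for degrees 0…4.
Finally multiplying by (1 + z)^4, the product of all factors after the first has coefficients 1,4,9,16,22 for degrees 0…4.
[z^4] = 1·22 − 8·16 + 24·9 − 32·4 + 16·1 = -2.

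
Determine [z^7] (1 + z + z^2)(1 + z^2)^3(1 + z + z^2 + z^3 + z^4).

17

(1 + z + z^2) has coefficients 1,1,1 for degrees 0…2.
(1 + z^2)^3 has coefficients 1,0,3,0,3,0,1,0 for degrees 0…7.
Finally multiplying by (1 + z + z^2 + z^3 + z^4), the product of all factors after the first has coefficients 1,1,4,4,7,6,7,4 for degrees 0…7.
[z^7] = 1·4 + 1·7 + 1·6 = 17.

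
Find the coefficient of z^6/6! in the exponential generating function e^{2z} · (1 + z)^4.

The EGF product rule gives c_6 = Σ_{k_1+k_2=6} C(6; k_1,k_2) · ∏ g_i(k_i), where e^{2z} gives (2)^k; (1+z)^4 gives the falling factorial (4)_k.
g_1(k) for k = 0…6: 1, 2, 4, 8, 16, 32, 64.
g_2(k) for k = 0…6: 1, 4, 12, 24, 24, 0, 0.
c_6 = Σ_k C(6,k)·g_1(k)·g_2(6−k) = 15·4·24 + 20·8·24 + 15·16·12 + 6·32·4 + 1·64·1 = 1440 + 3840 + 2880 + 768 + 64 = 8992.

8992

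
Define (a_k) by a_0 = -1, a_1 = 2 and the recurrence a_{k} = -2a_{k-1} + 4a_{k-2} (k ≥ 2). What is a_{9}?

The ordinary generating function has denominator 1 + 2t - 4t^2.
Iterating the recurrence: a_0,…,a_{9} = -1, 2, -8, 24, -80, 256, -832, 2688, -8704, 28160.

28160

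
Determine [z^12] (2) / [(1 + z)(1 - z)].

The denominator gives the recurrence a_n = a_(n−2) for n ≥ 3; the numerator fixes a_0 = 2, a_1 = 0, a_2 = 2.
Iterating: 2, 0, 2, 0, 2, 0, 2, 0, 2, 0, 2, 0, 2, so a_12 = 2.

2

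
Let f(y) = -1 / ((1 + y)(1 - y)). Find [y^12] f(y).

Partial fractions give a closed form: a_n = (-1/2)·(-1)^n + (-1/2)·1^n.
At n = 12: a_12 = -1.

-1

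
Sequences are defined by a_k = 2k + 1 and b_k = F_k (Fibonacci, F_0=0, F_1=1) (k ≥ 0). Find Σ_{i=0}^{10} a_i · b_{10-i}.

This is [x^10] in the product of the two ordinary generating functions.
Σ = 1·55 + 3·34 + 5·21 + 7·13 + 9·8 + 11·5 + 13·3 + 15·2 + 17·1 + 19·1 + 21·0 = 585.

585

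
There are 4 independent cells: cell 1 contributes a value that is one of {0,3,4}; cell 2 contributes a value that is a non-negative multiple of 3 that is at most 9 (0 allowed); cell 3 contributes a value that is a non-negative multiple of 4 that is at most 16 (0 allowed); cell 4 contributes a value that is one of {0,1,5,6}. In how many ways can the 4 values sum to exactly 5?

3

The generating function for the choices is (1 + x³ + x⁴)·(1 + x³ + x⁶ + x⁹)·(1 + x⁴ + x⁸ + x¹² + x¹⁶)·(1 + x + x⁵ + x⁶); the count is [x⁵].
(1 + x³ + x⁴) has coefficients 1,0,0,1,1 for degrees 0…4.
(1 + x³ + x⁶ + x⁹) has coefficients 1,0,0,1,0,0 for degrees 0…5.
Multiplying by (1 + x⁴ + x⁸ + x¹² + x¹⁶) gives running coefficients 1,0,0,1,1,0 for degrees 0…5.
Finally multiplying by (1 + x + x⁵ + x⁶), the product of all factors after the first has coefficients 1,1,0,1,2,2 for degrees 0…5.
[x⁵] = 1·2 + 1·0 + 1·1 = 3.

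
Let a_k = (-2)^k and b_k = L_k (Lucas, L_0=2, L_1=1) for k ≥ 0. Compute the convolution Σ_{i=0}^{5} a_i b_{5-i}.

The convolution is the x^5 coefficient of A(x)B(x).
Σ = 1·11 − 2·7 + 4·4 − 8·3 + 16·1 − 32·2 = -59.

-59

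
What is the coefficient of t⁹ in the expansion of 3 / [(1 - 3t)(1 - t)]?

88572

Partial fractions give a closed form: a_n = (9/2)·3^n + (-3/2)·1^n.
At n = 9: a_9 = 88572.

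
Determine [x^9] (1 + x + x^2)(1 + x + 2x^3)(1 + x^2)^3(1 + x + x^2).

(1 + x + x^2) has coefficients 1,1,1 for degrees 0…2.
(1 + x + 2x^3) has coefficients 1,1,0,2,0,0,0,0,0,0 for degrees 0…9.
Multiplying by (1 + x^2)^3 gives running coefficients 1,1,3,5,3,9,1,7,0,2 for degrees 0…9.
Finally multiplying by (1 + x + x^2), the product of all factors after the first has coefficients 1,2,5,9,11,17,13,17,8,9 for degrees 0…9.
[x^9] = 1·9 + 1·8 + 1·17 = 34.

34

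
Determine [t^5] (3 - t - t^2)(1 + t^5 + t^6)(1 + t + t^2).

(3 - t - t^2) has coefficients 3,-1,-1 for degrees 0…2.
(1 + t^5 + t^6) has coefficients 1,0,0,0,0,1 for degrees 0…5.
Finally multiplying by (1 + t + t^2), the product of all factors after the first has coefficients 1,1,1,0,0,1 for degrees 0…5.
[t^5] = 3·1 − 1·0 − 1·0 = 3.

3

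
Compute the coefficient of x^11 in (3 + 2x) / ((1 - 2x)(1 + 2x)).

The denominator gives the recurrence a_n = 4a_(n−2) for n ≥ 3; the numerator fixes a_0 = 3, a_1 = 2, a_2 = 12.
Iterating: 3, 2, 12, 8, 48, 32, 192, 128, 768, 512, 3072, 2048, so a_11 = 2048.

2048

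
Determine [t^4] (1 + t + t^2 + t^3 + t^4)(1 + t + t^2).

3

(1 + t + t^2 + t^3 + t^4) has coefficients 1,1,1,1,1 for degrees 0…4.
(1 + t + t^2) has coefficients 1,1,1,0,0 for degrees 0…4.
[t^4] = 1·0 + 1·0 + 1·1 + 1·1 + 1·1 = 3.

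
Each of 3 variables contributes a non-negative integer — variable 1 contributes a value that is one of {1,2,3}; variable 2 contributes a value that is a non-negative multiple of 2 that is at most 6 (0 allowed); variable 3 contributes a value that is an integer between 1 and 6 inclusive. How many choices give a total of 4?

4

The generating function for the choices is (x + x^2 + x^3)·(1 + x^2 + x^4 + x^6)·(x + x^2 + x^3 + x^4 + x^5 + x^6); the count is [x^4].
(x + x^2 + x^3) has coefficients 0,1,1,1 for degrees 0…3.
(1 + x^2 + x^4 + x^6) has coefficients 1,0,1,0,1 for degrees 0…4.
Finally multiplying by (x + x^2 + x^3 + x^4 + x^5 + x^6), the product of all factors after the first has coefficients 0,1,1,2,2 for degrees 0…4.
[x^4] = 1·2 + 1·1 + 1·1 = 4.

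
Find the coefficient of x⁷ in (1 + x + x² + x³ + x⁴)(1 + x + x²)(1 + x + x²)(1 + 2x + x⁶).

(1 + x + x² + x³ + x⁴) has coefficients 1,1,1,1,1 for degrees 0…4.
(1 + x + x²) has coefficients 1,1,1,0,0,0,0,0 for degrees 0…7.
Multiplying by (1 + x + x²) gives running coefficients 1,2,3,2,1,0,0,0 for degrees 0…7.
Finally multiplying by (1 + 2x + x⁶), the product of all factors after the first has coefficients 1,4,7,8,5,2,1,2 for degrees 0…7.
[x⁷] = 1·2 + 1·1 + 1·2 + 1·5 + 1·8 = 18.

18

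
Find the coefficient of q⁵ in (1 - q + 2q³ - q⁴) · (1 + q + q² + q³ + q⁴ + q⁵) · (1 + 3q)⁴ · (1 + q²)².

(1 - q + 2q³ - q⁴) has coefficients 1,-1,0,2,-1 for degrees 0…4.
(1 + q + q² + q³ + q⁴ + q⁵) has coefficients 1,1,1,1,1,1 for degrees 0…5.
Multiplying by (1 + 3q)⁴ gives running coefficients 1,13,67,175,256,256 for degrees 0…5.
Finally multiplying by (1 + q²)², the product of all factors after the first has coefficients 1,13,69,201,391,619 for degrees 0…5.
[q⁵] = 1·619 − 1·391 + 2·69 − 1·13 = 353.

353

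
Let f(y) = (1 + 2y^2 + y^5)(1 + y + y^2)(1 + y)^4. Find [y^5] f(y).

(1 + 2y^2 + y^5) has coefficients 1,0,2,0,0,1 for degrees 0…5.
(1 + y + y^2) has coefficients 1,1,1,0,0,0 for degrees 0…5.
Finally multiplying by (1 + y)^4, the product of all factors after the first has coefficients 1,5,11,14,11,5 for degrees 0…5.
[y^5] = 1·5 + 2·14 + 1·1 = 34.

34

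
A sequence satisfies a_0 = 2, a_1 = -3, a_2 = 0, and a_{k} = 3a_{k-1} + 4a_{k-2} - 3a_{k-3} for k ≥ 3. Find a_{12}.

-2429937

The ordinary generating function has denominator 1 - 3z - 4z^2 + 3z^3.
Iterating the recurrence: a_0,…,a_{12} = 2, -3, 0, -18, -45, -207, -747, -2934, -11169, -43002, -164880, -633141, -2429937.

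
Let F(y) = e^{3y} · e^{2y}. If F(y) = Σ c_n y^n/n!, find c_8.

390625

The EGF product rule gives c_8 = Σ_{k_1+k_2=8} C(8; k_1,k_2) · ∏ g_i(k_i), where e^{3y} gives (3)^k; e^{2y} gives (2)^k.
g_1(k) for k = 0…8: 1, 3, 9, 27, 81, 243, 729, 2187, 6561.
g_2(k) for k = 0…8: 1, 2, 4, 8, 16, 32, 64, 128, 256.
c_8 = Σ_k C(8,k)·g_1(k)·g_2(8−k) = 1·1·256 + 8·3·128 + 28·9·64 + 56·27·32 + 70·81·16 + 56·243·8 + 28·729·4 + 8·2187·2 + 1·6561·1 = 256 + 3072 + 16128 + 48384 + 90720 + 108864 + 81648 + 34992 + 6561 = 390625.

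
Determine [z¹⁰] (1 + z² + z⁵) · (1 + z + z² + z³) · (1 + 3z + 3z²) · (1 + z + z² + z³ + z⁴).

36

(1 + z² + z⁵) has coefficients 1,0,1,0,0,1 for degrees 0…5.
(1 + z + z² + z³) has coefficients 1,1,1,1,0,0,0,0,0,0,0 for degrees 0…10.
Multiplying by (1 + 3z + 3z²) gives running coefficients 1,4,7,7,6,3,0,0,0,0,0 for degrees 0…10.
Finally multiplying by (1 + z + z² + z³ + z⁴), the product of all factors after the first has coefficients 1,5,12,19,25,27,23,16,9,3,0 for degrees 0…10.
[z¹⁰] = 1·0 + 1·9 + 1·27 = 36.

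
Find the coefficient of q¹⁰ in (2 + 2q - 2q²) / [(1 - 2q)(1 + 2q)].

The denominator gives the recurrence a_n = 4a_(n−2) for n ≥ 3; the numerator fixes a_0 = 2, a_1 = 2, a_2 = 6.
Iterating: 2, 2, 6, 8, 24, 32, 96, 128, 384, 512, 1536, so a_10 = 1536.

1536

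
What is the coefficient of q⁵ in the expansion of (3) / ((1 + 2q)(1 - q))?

Partial fractions give a closed form: a_n = (2)·(-2)^n + (1)·1^n.
At n = 5: a_5 = -63.

-63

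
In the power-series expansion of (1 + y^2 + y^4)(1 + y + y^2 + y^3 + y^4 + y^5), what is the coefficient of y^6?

2

(1 + y^2 + y^4) has coefficients 1,0,1,0,1 for degrees 0…4.
(1 + y + y^2 + y^3 + y^4 + y^5) has coefficients 1,1,1,1,1,1,0 for degrees 0…6.
[y^6] = 1·0 + 1·1 + 1·1 = 2.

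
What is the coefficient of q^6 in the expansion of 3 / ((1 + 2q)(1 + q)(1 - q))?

255

Partial fractions give a closed form: a_n = (4)·(-2)^n + (-3/2)·(-1)^n + (1/2)·1^n.
At n = 6: a_6 = 255.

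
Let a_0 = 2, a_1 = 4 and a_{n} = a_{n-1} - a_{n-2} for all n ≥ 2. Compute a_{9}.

The ordinary generating function has denominator 1 - z + z^2.
Iterating the recurrence: a_0,…,a_{9} = 2, 4, 2, -2, -4, -2, 2, 4, 2, -2.

-2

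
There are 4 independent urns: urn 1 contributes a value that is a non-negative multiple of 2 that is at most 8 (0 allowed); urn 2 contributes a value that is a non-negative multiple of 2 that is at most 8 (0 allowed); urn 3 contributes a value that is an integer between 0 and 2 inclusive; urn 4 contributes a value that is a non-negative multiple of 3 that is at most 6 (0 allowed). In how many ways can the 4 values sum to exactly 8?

The generating function for the choices is (1 + t^2 + t^4 + t^6 + t^8)·(1 + t^2 + t^4 + t^6 + t^8)·(1 + t + t^2)·(1 + t^3 + t^6); the count is [t^8].
(1 + t^2 + t^4 + t^6 + t^8) has coefficients 1,0,1,0,1,0,1,0,1 for degrees 0…8.
(1 + t^2 + t^4 + t^6 + t^8) has coefficients 1,0,1,0,1,0,1,0,1 for degrees 0…8.
Multiplying by (1 + t + t^2) gives running coefficients 1,1,2,1,2,1,2,1,2 for degrees 0…8.
Finally multiplying by (1 + t^3 + t^6), the product of all factors after the first has coefficients 1,1,2,2,3,3,4,4,5 for degrees 0…8.
[t^8] = 1·5 + 1·4 + 1·3 + 1·2 + 1·1 = 15.

15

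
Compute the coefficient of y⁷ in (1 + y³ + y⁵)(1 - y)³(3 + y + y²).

9

(1 + y³ + y⁵) has coefficients 1,0,0,1,0,1 for degrees 0…5.
(1 - y)³ has coefficients 1,-3,3,-1,0,0,0,0 for degrees 0…7.
Finally multiplying by (3 + y + y²), the product of all factors after the first has coefficients 3,-8,7,-3,2,-1,0,0 for degrees 0…7.
[y⁷] = 1·0 + 1·2 + 1·7 = 9.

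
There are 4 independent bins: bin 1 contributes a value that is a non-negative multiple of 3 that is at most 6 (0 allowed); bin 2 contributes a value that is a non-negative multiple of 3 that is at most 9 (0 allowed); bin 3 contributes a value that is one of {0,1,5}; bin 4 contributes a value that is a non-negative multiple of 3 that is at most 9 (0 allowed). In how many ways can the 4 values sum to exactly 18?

The generating function for the choices is (1 + x^3 + x^6)·(1 + x^3 + x^6 + x^9)·(1 + x + x^5)·(1 + x^3 + x^6 + x^9); the count is [x^18].
(1 + x^3 + x^6) has coefficients 1,0,0,1,0,0,1 for degrees 0…6.
(1 + x^3 + x^6 + x^9) has coefficients 1,0,0,1,0,0,1,0,0,1,0,0,0,0,0,0,0,0,0 for degrees 0…18.
Multiplying by (1 + x + x^5) gives running coefficients 1,1,0,1,1,1,1,1,1,1,1,1,0,0,1,0,0,0,0 for degrees 0…18.
Finally multiplying by (1 + x^3 + x^6 + x^9), the product of all factors after the first has coefficients 1,1,0,2,2,1,3,3,2,4,4,3,3,3,4,2,2,3,1 for degrees 0…18.
[x^18] = 1·1 + 1·2 + 1·3 = 6.

6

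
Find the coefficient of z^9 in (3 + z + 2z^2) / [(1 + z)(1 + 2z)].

-3068

The denominator gives the recurrence a_n = −3a_(n−1) − 2a_(n−2) for n ≥ 3; the numerator fixes a_0 = 3, a_1 = -8, a_2 = 20.
Iterating: 3, -8, 20, -44, 92, -188, 380, -764, 1532, -3068, so a_9 = -3068.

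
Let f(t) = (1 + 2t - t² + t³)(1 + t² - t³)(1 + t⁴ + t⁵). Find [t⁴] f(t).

-2

(1 + 2t - t² + t³) has coefficients 1,2,-1,1 for degrees 0…3.
(1 + t² - t³) has coefficients 1,0,1,-1,0 for degrees 0…4.
Finally multiplying by (1 + t⁴ + t⁵), the product of all factors after the first has coefficients 1,0,1,-1,1 for degrees 0…4.
[t⁴] = 1·1 + 2·(-1) − 1·1 + 1·0 = -2.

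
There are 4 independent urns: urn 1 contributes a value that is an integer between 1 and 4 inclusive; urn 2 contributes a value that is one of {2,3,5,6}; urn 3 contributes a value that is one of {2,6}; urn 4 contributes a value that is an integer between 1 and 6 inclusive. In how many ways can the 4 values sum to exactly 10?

The generating function for the choices is (y + y² + y³ + y⁴)·(y² + y³ + y⁵ + y⁶)·(y² + y⁶)·(y + y² + y³ + y⁴ + y⁵ + y⁶); the count is [y¹⁰].
(y + y² + y³ + y⁴) has coefficients 0,1,1,1,1 for degrees 0…4.
(y² + y³ + y⁵ + y⁶) has coefficients 0,0,1,1,0,1,1,0,0,0,0 for degrees 0…10.
Multiplying by (y² + y⁶) gives running coefficients 0,0,0,0,1,1,0,1,2,1,0 for degrees 0…10.
Finally multiplying by (y + y² + y³ + y⁴ + y⁵ + y⁶), the product of all factors after the first has coefficients 0,0,0,0,0,1,2,2,3,5,6 for degrees 0…10.
[y¹⁰] = 1·5 + 1·3 + 1·2 + 1·2 = 12.

12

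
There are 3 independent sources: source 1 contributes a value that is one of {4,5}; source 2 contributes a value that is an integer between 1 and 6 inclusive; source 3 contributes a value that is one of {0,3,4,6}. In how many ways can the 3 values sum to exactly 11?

The generating function for the choices is (z^4 + z^5)·(z + z^2 + z^3 + z^4 + z^5 + z^6)·(1 + z^3 + z^4 + z^6); the count is [z^11].
(z^4 + z^5) has coefficients 0,0,0,0,1,1 for degrees 0…5.
(z + z^2 + z^3 + z^4 + z^5 + z^6) has coefficients 0,1,1,1,1,1,1,0,0,0,0,0 for degrees 0…11.
Finally multiplying by (1 + z^3 + z^4 + z^6), the product of all factors after the first has coefficients 0,1,1,1,2,3,3,3,3,3,2,1 for degrees 0…11.
[z^11] = 1·3 + 1·3 = 6.

6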